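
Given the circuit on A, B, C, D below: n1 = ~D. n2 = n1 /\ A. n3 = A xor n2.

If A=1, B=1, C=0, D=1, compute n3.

n1 = ~1 = 0
n2 = 0 /\ 1 = 0
n3 = 1 xor 0 = 1

1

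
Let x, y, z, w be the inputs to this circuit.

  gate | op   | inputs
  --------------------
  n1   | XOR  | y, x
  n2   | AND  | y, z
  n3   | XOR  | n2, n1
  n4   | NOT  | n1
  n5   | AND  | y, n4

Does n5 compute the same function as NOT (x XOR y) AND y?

Yes

n1 = y XOR x
n4 = NOT n1 = NOT (y XOR x)
n5 = y AND n4 = y AND NOT (y XOR x)
At x=0, y=0, z=0, w=0: circuit gives 0, formula gives 0.
At x=1, y=1, z=0, w=0: circuit gives 1, formula gives 1.
Agrees on all 16 inputs.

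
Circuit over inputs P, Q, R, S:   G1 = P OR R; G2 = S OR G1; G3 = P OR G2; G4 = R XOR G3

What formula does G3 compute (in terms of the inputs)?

G1 = P OR R
G2 = S OR G1 = S OR (P OR R)
G3 = P OR G2 = P OR (S OR (P OR R))

P OR (S OR (P OR R))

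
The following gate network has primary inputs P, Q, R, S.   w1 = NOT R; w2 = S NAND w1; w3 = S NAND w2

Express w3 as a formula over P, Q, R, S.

S NAND (S NAND NOT R)

w1 = NOT R
w2 = S NAND w1 = S NAND NOT R
w3 = S NAND w2 = S NAND (S NAND NOT R)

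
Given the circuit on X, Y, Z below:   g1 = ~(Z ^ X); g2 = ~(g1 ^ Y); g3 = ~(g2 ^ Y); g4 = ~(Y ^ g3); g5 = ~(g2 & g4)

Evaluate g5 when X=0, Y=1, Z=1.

1

g1 = ~(1 ^ 0) = 0
g2 = ~(0 ^ 1) = 0
g3 = ~(0 ^ 1) = 0
g4 = ~(1 ^ 0) = 0
g5 = ~(0 & 0) = 1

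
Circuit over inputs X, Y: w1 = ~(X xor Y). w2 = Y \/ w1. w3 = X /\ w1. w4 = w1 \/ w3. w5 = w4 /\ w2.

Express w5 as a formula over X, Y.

w1 = ~(X xor Y)
w2 = Y \/ w1 = Y \/ (~(X xor Y))
w3 = X /\ w1 = X /\ (~(X xor Y))
w4 = w1 \/ w3 = (~(X xor Y)) \/ (X /\ (~(X xor Y)))
w5 = w4 /\ w2 = ((~(X xor Y)) \/ (X /\ (~(X xor Y)))) /\ (Y \/ (~(X xor Y)))

((~(X xor Y)) \/ (X /\ (~(X xor Y)))) /\ (Y \/ (~(X xor Y)))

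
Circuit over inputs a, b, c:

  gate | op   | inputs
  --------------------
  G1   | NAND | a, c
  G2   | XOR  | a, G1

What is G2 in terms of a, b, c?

G1 = a NAND c
G2 = a XOR G1 = a XOR (a NAND c)

a XOR (a NAND c)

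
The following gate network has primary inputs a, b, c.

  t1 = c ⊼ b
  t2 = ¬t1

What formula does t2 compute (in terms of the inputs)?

¬(c ⊼ b)

t1 = c ⊼ b
t2 = ¬t1 = ¬(c ⊼ b)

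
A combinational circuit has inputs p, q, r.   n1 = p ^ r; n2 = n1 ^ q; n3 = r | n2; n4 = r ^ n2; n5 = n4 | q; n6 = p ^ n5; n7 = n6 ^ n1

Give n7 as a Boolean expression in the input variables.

(p ^ ((r ^ ((p ^ r) ^ q)) | q)) ^ (p ^ r)

n1 = p ^ r
n2 = n1 ^ q = (p ^ r) ^ q
n4 = r ^ n2 = r ^ ((p ^ r) ^ q)
n5 = n4 | q = (r ^ ((p ^ r) ^ q)) | q
n6 = p ^ n5 = p ^ ((r ^ ((p ^ r) ^ q)) | q)
n7 = n6 ^ n1 = (p ^ ((r ^ ((p ^ r) ^ q)) | q)) ^ (p ^ r)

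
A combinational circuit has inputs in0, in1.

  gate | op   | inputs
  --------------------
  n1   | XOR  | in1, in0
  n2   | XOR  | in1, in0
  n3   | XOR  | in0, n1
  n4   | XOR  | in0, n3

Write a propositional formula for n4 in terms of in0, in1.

in0 XOR (in0 XOR (in1 XOR in0))

n1 = in1 XOR in0
n3 = in0 XOR n1 = in0 XOR (in1 XOR in0)
n4 = in0 XOR n3 = in0 XOR (in0 XOR (in1 XOR in0))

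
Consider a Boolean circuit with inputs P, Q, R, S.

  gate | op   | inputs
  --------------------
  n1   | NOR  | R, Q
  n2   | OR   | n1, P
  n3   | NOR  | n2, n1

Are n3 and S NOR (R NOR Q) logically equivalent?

n1 = R NOR Q
n2 = n1 OR P = (R NOR Q) OR P
n3 = n2 NOR n1 = ((R NOR Q) OR P) NOR (R NOR Q)
At P=0, Q=0, R=1, S=1: circuit gives 1, formula gives 0.

No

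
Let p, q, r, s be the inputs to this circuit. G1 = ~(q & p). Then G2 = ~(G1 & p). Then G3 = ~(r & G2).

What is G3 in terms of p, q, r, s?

G1 = ~(q & p)
G2 = ~(G1 & p) = ~((~(q & p)) & p)
G3 = ~(r & G2) = ~(r & (~((~(q & p)) & p)))

~(r & (~((~(q & p)) & p)))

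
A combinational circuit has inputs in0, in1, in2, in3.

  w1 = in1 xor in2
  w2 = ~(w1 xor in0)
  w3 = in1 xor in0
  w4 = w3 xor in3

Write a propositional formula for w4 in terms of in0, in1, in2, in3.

(in1 xor in0) xor in3

w3 = in1 xor in0
w4 = w3 xor in3 = (in1 xor in0) xor in3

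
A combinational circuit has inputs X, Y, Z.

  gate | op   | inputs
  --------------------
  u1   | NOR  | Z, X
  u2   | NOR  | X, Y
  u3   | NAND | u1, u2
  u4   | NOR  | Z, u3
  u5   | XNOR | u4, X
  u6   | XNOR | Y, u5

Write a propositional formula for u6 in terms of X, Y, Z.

Y XNOR ((Z NOR ((Z NOR X) NAND (X NOR Y))) XNOR X)

u1 = Z NOR X
u2 = X NOR Y
u3 = u1 NAND u2 = (Z NOR X) NAND (X NOR Y)
u4 = Z NOR u3 = Z NOR ((Z NOR X) NAND (X NOR Y))
u5 = u4 XNOR X = (Z NOR ((Z NOR X) NAND (X NOR Y))) XNOR X
u6 = Y XNOR u5 = Y XNOR ((Z NOR ((Z NOR X) NAND (X NOR Y))) XNOR X)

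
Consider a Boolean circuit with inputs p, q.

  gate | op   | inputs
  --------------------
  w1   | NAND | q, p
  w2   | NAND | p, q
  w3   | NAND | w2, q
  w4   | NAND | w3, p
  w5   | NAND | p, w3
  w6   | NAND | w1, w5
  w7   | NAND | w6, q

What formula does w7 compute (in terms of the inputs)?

((q NAND p) NAND (p NAND ((p NAND q) NAND q))) NAND q

w1 = q NAND p
w2 = p NAND q
w3 = w2 NAND q = (p NAND q) NAND q
w5 = p NAND w3 = p NAND ((p NAND q) NAND q)
w6 = w1 NAND w5 = (q NAND p) NAND (p NAND ((p NAND q) NAND q))
w7 = w6 NAND q = ((q NAND p) NAND (p NAND ((p NAND q) NAND q))) NAND q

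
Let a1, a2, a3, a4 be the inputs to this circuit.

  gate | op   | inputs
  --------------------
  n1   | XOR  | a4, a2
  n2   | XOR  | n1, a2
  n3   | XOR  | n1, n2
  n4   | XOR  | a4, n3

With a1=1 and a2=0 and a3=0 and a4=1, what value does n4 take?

1

n1 = 1 XOR 0 = 1
n2 = 1 XOR 0 = 1
n3 = 1 XOR 1 = 0
n4 = 1 XOR 0 = 1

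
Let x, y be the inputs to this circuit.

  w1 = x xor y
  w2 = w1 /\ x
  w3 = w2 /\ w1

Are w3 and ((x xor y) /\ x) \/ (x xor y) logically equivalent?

w1 = x xor y
w2 = w1 /\ x = (x xor y) /\ x
w3 = w2 /\ w1 = ((x xor y) /\ x) /\ (x xor y)
At x=0, y=1: circuit gives 0, formula gives 1.

No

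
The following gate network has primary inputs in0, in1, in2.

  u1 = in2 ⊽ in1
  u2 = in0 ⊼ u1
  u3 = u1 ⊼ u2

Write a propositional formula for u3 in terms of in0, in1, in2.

u1 = in2 ⊽ in1
u2 = in0 ⊼ u1 = in0 ⊼ (in2 ⊽ in1)
u3 = u1 ⊼ u2 = (in2 ⊽ in1) ⊼ (in0 ⊼ (in2 ⊽ in1))

(in2 ⊽ in1) ⊼ (in0 ⊼ (in2 ⊽ in1))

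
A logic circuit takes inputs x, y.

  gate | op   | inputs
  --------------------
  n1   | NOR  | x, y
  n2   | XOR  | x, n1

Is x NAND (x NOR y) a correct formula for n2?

No

n1 = x NOR y
n2 = x XOR n1 = x XOR (x NOR y)
At x=0, y=1: circuit gives 0, formula gives 1.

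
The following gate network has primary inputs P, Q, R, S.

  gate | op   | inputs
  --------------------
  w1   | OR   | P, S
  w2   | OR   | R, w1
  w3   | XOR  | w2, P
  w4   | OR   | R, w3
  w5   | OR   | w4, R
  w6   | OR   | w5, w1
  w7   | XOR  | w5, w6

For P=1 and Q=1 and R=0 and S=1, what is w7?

1

w1 = 1 OR 1 = 1
w2 = 0 OR 1 = 1
w3 = 1 XOR 1 = 0
w4 = 0 OR 0 = 0
w5 = 0 OR 0 = 0
w6 = 0 OR 1 = 1
w7 = 0 XOR 1 = 1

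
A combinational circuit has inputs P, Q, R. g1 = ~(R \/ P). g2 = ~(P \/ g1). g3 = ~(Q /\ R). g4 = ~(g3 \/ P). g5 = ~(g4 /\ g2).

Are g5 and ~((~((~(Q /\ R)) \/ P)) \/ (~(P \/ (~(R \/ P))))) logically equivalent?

No

g1 = ~(R \/ P)
g2 = ~(P \/ g1) = ~(P \/ (~(R \/ P)))
g3 = ~(Q /\ R)
g4 = ~(g3 \/ P) = ~((~(Q /\ R)) \/ P)
g5 = ~(g4 /\ g2) = ~((~((~(Q /\ R)) \/ P)) /\ (~(P \/ (~(R \/ P)))))
At P=0, Q=0, R=1: circuit gives 1, formula gives 0.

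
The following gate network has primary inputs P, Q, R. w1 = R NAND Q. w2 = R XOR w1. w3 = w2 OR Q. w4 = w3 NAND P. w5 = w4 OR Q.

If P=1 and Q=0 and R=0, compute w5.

0

w1 = 0 NAND 0 = 1
w2 = 0 XOR 1 = 1
w3 = 1 OR 0 = 1
w4 = 1 NAND 1 = 0
w5 = 0 OR 0 = 0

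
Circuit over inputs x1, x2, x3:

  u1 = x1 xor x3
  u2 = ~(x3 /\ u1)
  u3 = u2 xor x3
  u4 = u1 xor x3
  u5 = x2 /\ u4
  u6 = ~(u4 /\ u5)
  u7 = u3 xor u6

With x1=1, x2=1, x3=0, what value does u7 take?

1

u1 = 1 xor 0 = 1
u2 = ~(0 /\ 1) = 1
u3 = 1 xor 0 = 1
u4 = 1 xor 0 = 1
u5 = 1 /\ 1 = 1
u6 = ~(1 /\ 1) = 0
u7 = 1 xor 0 = 1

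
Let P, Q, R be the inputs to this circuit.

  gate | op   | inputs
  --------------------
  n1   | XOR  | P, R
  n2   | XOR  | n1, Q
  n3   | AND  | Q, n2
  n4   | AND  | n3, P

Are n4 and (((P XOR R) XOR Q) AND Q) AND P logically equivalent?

n1 = P XOR R
n2 = n1 XOR Q = (P XOR R) XOR Q
n3 = Q AND n2 = Q AND ((P XOR R) XOR Q)
n4 = n3 AND P = (Q AND ((P XOR R) XOR Q)) AND P
At P=0, Q=0, R=0: circuit gives 0, formula gives 0.
At P=1, Q=1, R=1: circuit gives 1, formula gives 1.
Agrees on all 8 inputs.

Yes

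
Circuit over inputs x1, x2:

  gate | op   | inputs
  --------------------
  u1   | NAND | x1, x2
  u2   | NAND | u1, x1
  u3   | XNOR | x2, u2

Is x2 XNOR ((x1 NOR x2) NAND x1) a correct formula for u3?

No

u1 = x1 NAND x2
u2 = u1 NAND x1 = (x1 NAND x2) NAND x1
u3 = x2 XNOR u2 = x2 XNOR ((x1 NAND x2) NAND x1)
At x1=1, x2=0: circuit gives 1, formula gives 0.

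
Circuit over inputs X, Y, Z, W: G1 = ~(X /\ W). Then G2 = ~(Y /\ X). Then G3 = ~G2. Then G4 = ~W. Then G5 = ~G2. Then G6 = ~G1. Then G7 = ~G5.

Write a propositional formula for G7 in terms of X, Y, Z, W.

G2 = ~(Y /\ X)
G5 = ~G2 = ~(~(Y /\ X))
G7 = ~G5 = ~~(~(Y /\ X))

~~(~(Y /\ X))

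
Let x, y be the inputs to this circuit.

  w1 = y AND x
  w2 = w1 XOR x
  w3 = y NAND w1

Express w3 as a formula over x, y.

w1 = y AND x
w3 = y NAND w1 = y NAND (y AND x)

y NAND (y AND x)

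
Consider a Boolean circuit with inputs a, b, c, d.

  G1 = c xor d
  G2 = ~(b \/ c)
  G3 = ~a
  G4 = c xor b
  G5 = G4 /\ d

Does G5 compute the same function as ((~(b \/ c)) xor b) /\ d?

No

G4 = c xor b
G5 = G4 /\ d = (c xor b) /\ d
At a=0, b=0, c=0, d=1: circuit gives 0, formula gives 1.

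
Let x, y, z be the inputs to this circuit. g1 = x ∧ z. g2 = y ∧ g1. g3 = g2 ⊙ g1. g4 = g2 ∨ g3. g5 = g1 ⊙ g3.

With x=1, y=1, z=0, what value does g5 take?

0

g1 = 1 ∧ 0 = 0
g2 = 1 ∧ 0 = 0
g3 = 0 ⊙ 0 = 1
g5 = 0 ⊙ 1 = 0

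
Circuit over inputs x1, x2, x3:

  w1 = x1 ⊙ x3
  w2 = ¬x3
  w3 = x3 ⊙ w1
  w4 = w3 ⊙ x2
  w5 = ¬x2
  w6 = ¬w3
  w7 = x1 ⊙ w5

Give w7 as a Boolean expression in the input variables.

x1 ⊙ ¬x2

w5 = ¬x2
w7 = x1 ⊙ w5 = x1 ⊙ ¬x2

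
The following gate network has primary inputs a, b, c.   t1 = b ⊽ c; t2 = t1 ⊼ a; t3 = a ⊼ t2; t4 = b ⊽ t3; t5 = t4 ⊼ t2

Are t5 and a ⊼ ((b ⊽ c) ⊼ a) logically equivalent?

t1 = b ⊽ c
t2 = t1 ⊼ a = (b ⊽ c) ⊼ a
t3 = a ⊼ t2 = a ⊼ ((b ⊽ c) ⊼ a)
t4 = b ⊽ t3 = b ⊽ (a ⊼ ((b ⊽ c) ⊼ a))
t5 = t4 ⊼ t2 = (b ⊽ (a ⊼ ((b ⊽ c) ⊼ a))) ⊼ ((b ⊽ c) ⊼ a)
At a=1, b=1, c=0: circuit gives 1, formula gives 0.

No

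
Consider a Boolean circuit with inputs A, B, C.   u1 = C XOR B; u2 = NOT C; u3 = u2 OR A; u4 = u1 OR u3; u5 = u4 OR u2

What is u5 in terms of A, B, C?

u1 = C XOR B
u2 = NOT C
u3 = u2 OR A = NOT C OR A
u4 = u1 OR u3 = (C XOR B) OR (NOT C OR A)
u5 = u4 OR u2 = ((C XOR B) OR (NOT C OR A)) OR NOT C

((C XOR B) OR (NOT C OR A)) OR NOT C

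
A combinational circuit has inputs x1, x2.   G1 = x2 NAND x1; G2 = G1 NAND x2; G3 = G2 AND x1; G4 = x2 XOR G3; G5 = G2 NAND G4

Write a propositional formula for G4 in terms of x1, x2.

G1 = x2 NAND x1
G2 = G1 NAND x2 = (x2 NAND x1) NAND x2
G3 = G2 AND x1 = ((x2 NAND x1) NAND x2) AND x1
G4 = x2 XOR G3 = x2 XOR (((x2 NAND x1) NAND x2) AND x1)

x2 XOR (((x2 NAND x1) NAND x2) AND x1)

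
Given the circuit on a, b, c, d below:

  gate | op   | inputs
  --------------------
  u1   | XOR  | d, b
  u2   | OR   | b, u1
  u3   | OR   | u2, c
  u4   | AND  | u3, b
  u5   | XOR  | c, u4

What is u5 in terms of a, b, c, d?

c XOR (((b OR (d XOR b)) OR c) AND b)

u1 = d XOR b
u2 = b OR u1 = b OR (d XOR b)
u3 = u2 OR c = (b OR (d XOR b)) OR c
u4 = u3 AND b = ((b OR (d XOR b)) OR c) AND b
u5 = c XOR u4 = c XOR (((b OR (d XOR b)) OR c) AND b)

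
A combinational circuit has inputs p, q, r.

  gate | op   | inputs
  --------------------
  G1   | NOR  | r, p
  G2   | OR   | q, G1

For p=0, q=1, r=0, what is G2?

G1 = 0 NOR 0 = 1
G2 = 1 OR 1 = 1

1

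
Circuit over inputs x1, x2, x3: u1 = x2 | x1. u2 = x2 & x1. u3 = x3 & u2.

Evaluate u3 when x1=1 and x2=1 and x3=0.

0

u2 = 1 & 1 = 1
u3 = 0 & 1 = 0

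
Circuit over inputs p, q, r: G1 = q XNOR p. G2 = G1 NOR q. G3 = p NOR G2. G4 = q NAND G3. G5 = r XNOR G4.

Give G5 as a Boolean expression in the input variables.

r XNOR (q NAND (p NOR ((q XNOR p) NOR q)))

G1 = q XNOR p
G2 = G1 NOR q = (q XNOR p) NOR q
G3 = p NOR G2 = p NOR ((q XNOR p) NOR q)
G4 = q NAND G3 = q NAND (p NOR ((q XNOR p) NOR q))
G5 = r XNOR G4 = r XNOR (q NAND (p NOR ((q XNOR p) NOR q)))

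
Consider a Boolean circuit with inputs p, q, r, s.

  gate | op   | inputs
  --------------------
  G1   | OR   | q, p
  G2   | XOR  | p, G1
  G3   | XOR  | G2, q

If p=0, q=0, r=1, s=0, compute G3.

G1 = 0 OR 0 = 0
G2 = 0 XOR 0 = 0
G3 = 0 XOR 0 = 0

0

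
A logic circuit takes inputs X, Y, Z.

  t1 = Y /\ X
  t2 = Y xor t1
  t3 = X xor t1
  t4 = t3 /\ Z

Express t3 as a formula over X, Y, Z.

X xor (Y /\ X)

t1 = Y /\ X
t3 = X xor t1 = X xor (Y /\ X)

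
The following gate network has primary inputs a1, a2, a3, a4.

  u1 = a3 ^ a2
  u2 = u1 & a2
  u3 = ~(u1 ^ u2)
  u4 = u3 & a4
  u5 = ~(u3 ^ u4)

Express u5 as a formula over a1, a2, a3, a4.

~((~((a3 ^ a2) ^ ((a3 ^ a2) & a2))) ^ ((~((a3 ^ a2) ^ ((a3 ^ a2) & a2))) & a4))

u1 = a3 ^ a2
u2 = u1 & a2 = (a3 ^ a2) & a2
u3 = ~(u1 ^ u2) = ~((a3 ^ a2) ^ ((a3 ^ a2) & a2))
u4 = u3 & a4 = (~((a3 ^ a2) ^ ((a3 ^ a2) & a2))) & a4
u5 = ~(u3 ^ u4) = ~((~((a3 ^ a2) ^ ((a3 ^ a2) & a2))) ^ ((~((a3 ^ a2) ^ ((a3 ^ a2) & a2))) & a4))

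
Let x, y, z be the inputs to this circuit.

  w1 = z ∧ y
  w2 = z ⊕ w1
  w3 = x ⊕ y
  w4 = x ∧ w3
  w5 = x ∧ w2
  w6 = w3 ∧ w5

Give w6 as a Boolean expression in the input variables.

w1 = z ∧ y
w2 = z ⊕ w1 = z ⊕ (z ∧ y)
w3 = x ⊕ y
w5 = x ∧ w2 = x ∧ (z ⊕ (z ∧ y))
w6 = w3 ∧ w5 = (x ⊕ y) ∧ (x ∧ (z ⊕ (z ∧ y)))

(x ⊕ y) ∧ (x ∧ (z ⊕ (z ∧ y)))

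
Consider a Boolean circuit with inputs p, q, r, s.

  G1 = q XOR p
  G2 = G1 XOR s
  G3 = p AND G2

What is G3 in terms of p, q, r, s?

p AND ((q XOR p) XOR s)

G1 = q XOR p
G2 = G1 XOR s = (q XOR p) XOR s
G3 = p AND G2 = p AND ((q XOR p) XOR s)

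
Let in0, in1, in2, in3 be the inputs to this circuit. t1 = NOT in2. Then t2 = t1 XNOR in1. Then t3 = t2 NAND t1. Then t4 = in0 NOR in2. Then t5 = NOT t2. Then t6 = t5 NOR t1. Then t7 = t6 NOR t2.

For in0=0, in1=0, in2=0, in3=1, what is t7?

t1 = NOT 0 = 1
t2 = 1 XNOR 0 = 0
t5 = NOT 0 = 1
t6 = 1 NOR 1 = 0
t7 = 0 NOR 0 = 1

1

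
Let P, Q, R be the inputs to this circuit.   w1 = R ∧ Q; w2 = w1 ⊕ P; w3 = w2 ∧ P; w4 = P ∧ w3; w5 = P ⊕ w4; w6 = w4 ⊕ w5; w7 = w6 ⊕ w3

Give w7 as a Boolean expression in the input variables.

((P ∧ (((R ∧ Q) ⊕ P) ∧ P)) ⊕ (P ⊕ (P ∧ (((R ∧ Q) ⊕ P) ∧ P)))) ⊕ (((R ∧ Q) ⊕ P) ∧ P)

w1 = R ∧ Q
w2 = w1 ⊕ P = (R ∧ Q) ⊕ P
w3 = w2 ∧ P = ((R ∧ Q) ⊕ P) ∧ P
w4 = P ∧ w3 = P ∧ (((R ∧ Q) ⊕ P) ∧ P)
w5 = P ⊕ w4 = P ⊕ (P ∧ (((R ∧ Q) ⊕ P) ∧ P))
w6 = w4 ⊕ w5 = (P ∧ (((R ∧ Q) ⊕ P) ∧ P)) ⊕ (P ⊕ (P ∧ (((R ∧ Q) ⊕ P) ∧ P)))
w7 = w6 ⊕ w3 = ((P ∧ (((R ∧ Q) ⊕ P) ∧ P)) ⊕ (P ⊕ (P ∧ (((R ∧ Q) ⊕ P) ∧ P)))) ⊕ (((R ∧ Q) ⊕ P) ∧ P)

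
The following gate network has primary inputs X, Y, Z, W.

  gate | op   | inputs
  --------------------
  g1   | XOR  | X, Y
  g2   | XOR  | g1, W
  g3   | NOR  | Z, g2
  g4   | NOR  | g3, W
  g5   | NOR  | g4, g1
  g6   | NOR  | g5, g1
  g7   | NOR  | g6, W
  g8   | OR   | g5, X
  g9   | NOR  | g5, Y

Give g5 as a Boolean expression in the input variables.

((Z NOR ((X XOR Y) XOR W)) NOR W) NOR (X XOR Y)

g1 = X XOR Y
g2 = g1 XOR W = (X XOR Y) XOR W
g3 = Z NOR g2 = Z NOR ((X XOR Y) XOR W)
g4 = g3 NOR W = (Z NOR ((X XOR Y) XOR W)) NOR W
g5 = g4 NOR g1 = ((Z NOR ((X XOR Y) XOR W)) NOR W) NOR (X XOR Y)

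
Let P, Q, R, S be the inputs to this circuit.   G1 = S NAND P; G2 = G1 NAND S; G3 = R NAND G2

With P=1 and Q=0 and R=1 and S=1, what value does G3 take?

G1 = 1 NAND 1 = 0
G2 = 0 NAND 1 = 1
G3 = 1 NAND 1 = 0

0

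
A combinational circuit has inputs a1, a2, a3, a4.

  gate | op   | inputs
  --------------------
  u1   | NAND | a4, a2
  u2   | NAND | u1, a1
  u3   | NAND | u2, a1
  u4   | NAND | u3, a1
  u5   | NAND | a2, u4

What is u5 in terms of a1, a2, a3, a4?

a2 NAND ((((a4 NAND a2) NAND a1) NAND a1) NAND a1)

u1 = a4 NAND a2
u2 = u1 NAND a1 = (a4 NAND a2) NAND a1
u3 = u2 NAND a1 = ((a4 NAND a2) NAND a1) NAND a1
u4 = u3 NAND a1 = (((a4 NAND a2) NAND a1) NAND a1) NAND a1
u5 = a2 NAND u4 = a2 NAND ((((a4 NAND a2) NAND a1) NAND a1) NAND a1)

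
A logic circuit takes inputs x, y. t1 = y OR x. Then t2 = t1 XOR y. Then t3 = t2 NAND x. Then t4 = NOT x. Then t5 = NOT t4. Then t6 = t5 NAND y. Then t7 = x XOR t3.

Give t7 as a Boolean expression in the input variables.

x XOR (((y OR x) XOR y) NAND x)

t1 = y OR x
t2 = t1 XOR y = (y OR x) XOR y
t3 = t2 NAND x = ((y OR x) XOR y) NAND x
t7 = x XOR t3 = x XOR (((y OR x) XOR y) NAND x)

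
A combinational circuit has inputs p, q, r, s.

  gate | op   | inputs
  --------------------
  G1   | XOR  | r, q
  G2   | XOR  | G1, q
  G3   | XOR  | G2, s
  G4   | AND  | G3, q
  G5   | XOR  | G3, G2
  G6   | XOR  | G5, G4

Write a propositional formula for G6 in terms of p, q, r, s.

((((r XOR q) XOR q) XOR s) XOR ((r XOR q) XOR q)) XOR ((((r XOR q) XOR q) XOR s) AND q)

G1 = r XOR q
G2 = G1 XOR q = (r XOR q) XOR q
G3 = G2 XOR s = ((r XOR q) XOR q) XOR s
G4 = G3 AND q = (((r XOR q) XOR q) XOR s) AND q
G5 = G3 XOR G2 = (((r XOR q) XOR q) XOR s) XOR ((r XOR q) XOR q)
G6 = G5 XOR G4 = ((((r XOR q) XOR q) XOR s) XOR ((r XOR q) XOR q)) XOR ((((r XOR q) XOR q) XOR s) AND q)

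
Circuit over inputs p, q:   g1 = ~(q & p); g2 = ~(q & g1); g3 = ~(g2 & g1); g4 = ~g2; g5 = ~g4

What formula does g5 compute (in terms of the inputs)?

g1 = ~(q & p)
g2 = ~(q & g1) = ~(q & (~(q & p)))
g4 = ~g2 = ~(~(q & (~(q & p))))
g5 = ~g4 = ~~(~(q & (~(q & p))))

~~(~(q & (~(q & p))))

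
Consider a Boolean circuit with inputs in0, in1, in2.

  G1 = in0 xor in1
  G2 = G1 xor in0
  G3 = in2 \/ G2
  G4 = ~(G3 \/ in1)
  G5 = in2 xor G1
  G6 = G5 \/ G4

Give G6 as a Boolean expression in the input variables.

G1 = in0 xor in1
G2 = G1 xor in0 = (in0 xor in1) xor in0
G3 = in2 \/ G2 = in2 \/ ((in0 xor in1) xor in0)
G4 = ~(G3 \/ in1) = ~((in2 \/ ((in0 xor in1) xor in0)) \/ in1)
G5 = in2 xor G1 = in2 xor (in0 xor in1)
G6 = G5 \/ G4 = (in2 xor (in0 xor in1)) \/ (~((in2 \/ ((in0 xor in1) xor in0)) \/ in1))

(in2 xor (in0 xor in1)) \/ (~((in2 \/ ((in0 xor in1) xor in0)) \/ in1))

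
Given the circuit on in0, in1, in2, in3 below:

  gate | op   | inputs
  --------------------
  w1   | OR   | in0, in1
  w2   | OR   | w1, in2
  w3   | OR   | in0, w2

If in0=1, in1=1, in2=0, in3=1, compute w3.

1

w1 = 1 OR 1 = 1
w2 = 1 OR 0 = 1
w3 = 1 OR 1 = 1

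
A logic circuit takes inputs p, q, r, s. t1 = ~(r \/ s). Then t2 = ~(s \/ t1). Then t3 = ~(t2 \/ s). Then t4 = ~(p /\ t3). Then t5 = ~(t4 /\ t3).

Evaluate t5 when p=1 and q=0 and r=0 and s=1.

t1 = ~(0 \/ 1) = 0
t2 = ~(1 \/ 0) = 0
t3 = ~(0 \/ 1) = 0
t4 = ~(1 /\ 0) = 1
t5 = ~(1 /\ 0) = 1

1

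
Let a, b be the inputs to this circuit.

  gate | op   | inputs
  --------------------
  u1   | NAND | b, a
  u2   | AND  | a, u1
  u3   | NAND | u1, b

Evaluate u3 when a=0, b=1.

0

u1 = 1 NAND 0 = 1
u3 = 1 NAND 1 = 0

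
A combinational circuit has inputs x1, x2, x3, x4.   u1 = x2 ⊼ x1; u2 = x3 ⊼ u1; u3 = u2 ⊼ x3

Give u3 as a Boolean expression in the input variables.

(x3 ⊼ (x2 ⊼ x1)) ⊼ x3

u1 = x2 ⊼ x1
u2 = x3 ⊼ u1 = x3 ⊼ (x2 ⊼ x1)
u3 = u2 ⊼ x3 = (x3 ⊼ (x2 ⊼ x1)) ⊼ x3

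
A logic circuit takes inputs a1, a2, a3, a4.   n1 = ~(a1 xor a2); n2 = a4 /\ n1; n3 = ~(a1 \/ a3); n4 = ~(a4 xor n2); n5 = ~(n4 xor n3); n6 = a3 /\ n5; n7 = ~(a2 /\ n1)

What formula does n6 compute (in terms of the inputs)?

n1 = ~(a1 xor a2)
n2 = a4 /\ n1 = a4 /\ (~(a1 xor a2))
n3 = ~(a1 \/ a3)
n4 = ~(a4 xor n2) = ~(a4 xor (a4 /\ (~(a1 xor a2))))
n5 = ~(n4 xor n3) = ~((~(a4 xor (a4 /\ (~(a1 xor a2))))) xor (~(a1 \/ a3)))
n6 = a3 /\ n5 = a3 /\ (~((~(a4 xor (a4 /\ (~(a1 xor a2))))) xor (~(a1 \/ a3))))

a3 /\ (~((~(a4 xor (a4 /\ (~(a1 xor a2))))) xor (~(a1 \/ a3))))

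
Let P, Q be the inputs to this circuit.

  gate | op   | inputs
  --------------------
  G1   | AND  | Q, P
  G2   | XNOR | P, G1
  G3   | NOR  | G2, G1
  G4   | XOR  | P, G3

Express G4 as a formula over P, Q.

G1 = Q AND P
G2 = P XNOR G1 = P XNOR (Q AND P)
G3 = G2 NOR G1 = (P XNOR (Q AND P)) NOR (Q AND P)
G4 = P XOR G3 = P XOR ((P XNOR (Q AND P)) NOR (Q AND P))

P XOR ((P XNOR (Q AND P)) NOR (Q AND P))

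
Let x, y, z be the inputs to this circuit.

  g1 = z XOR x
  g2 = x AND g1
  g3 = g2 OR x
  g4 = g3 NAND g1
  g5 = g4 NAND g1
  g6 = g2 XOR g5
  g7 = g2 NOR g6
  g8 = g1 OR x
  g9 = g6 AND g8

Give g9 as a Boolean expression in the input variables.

g1 = z XOR x
g2 = x AND g1 = x AND (z XOR x)
g3 = g2 OR x = (x AND (z XOR x)) OR x
g4 = g3 NAND g1 = ((x AND (z XOR x)) OR x) NAND (z XOR x)
g5 = g4 NAND g1 = (((x AND (z XOR x)) OR x) NAND (z XOR x)) NAND (z XOR x)
g6 = g2 XOR g5 = (x AND (z XOR x)) XOR ((((x AND (z XOR x)) OR x) NAND (z XOR x)) NAND (z XOR x))
g8 = g1 OR x = (z XOR x) OR x
g9 = g6 AND g8 = ((x AND (z XOR x)) XOR ((((x AND (z XOR x)) OR x) NAND (z XOR x)) NAND (z XOR x))) AND ((z XOR x) OR x)

((x AND (z XOR x)) XOR ((((x AND (z XOR x)) OR x) NAND (z XOR x)) NAND (z XOR x))) AND ((z XOR x) OR x)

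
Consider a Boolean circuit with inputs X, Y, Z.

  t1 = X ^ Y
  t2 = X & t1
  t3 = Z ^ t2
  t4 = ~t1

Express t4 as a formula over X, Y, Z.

~(X ^ Y)

t1 = X ^ Y
t4 = ~t1 = ~(X ^ Y)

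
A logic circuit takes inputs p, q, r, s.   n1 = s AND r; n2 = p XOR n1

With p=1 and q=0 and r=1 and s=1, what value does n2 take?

n1 = 1 AND 1 = 1
n2 = 1 XOR 1 = 0

0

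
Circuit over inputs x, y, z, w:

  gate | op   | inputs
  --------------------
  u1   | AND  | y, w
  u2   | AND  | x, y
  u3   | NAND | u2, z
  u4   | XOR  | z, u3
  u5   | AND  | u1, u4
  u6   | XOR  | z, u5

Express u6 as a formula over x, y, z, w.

z XOR ((y AND w) AND (z XOR ((x AND y) NAND z)))

u1 = y AND w
u2 = x AND y
u3 = u2 NAND z = (x AND y) NAND z
u4 = z XOR u3 = z XOR ((x AND y) NAND z)
u5 = u1 AND u4 = (y AND w) AND (z XOR ((x AND y) NAND z))
u6 = z XOR u5 = z XOR ((y AND w) AND (z XOR ((x AND y) NAND z)))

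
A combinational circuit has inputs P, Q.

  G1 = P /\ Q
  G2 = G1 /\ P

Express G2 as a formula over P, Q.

G1 = P /\ Q
G2 = G1 /\ P = (P /\ Q) /\ P

(P /\ Q) /\ P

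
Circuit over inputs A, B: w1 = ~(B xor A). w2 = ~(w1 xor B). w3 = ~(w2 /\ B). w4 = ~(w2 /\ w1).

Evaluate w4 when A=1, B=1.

0

w1 = ~(1 xor 1) = 1
w2 = ~(1 xor 1) = 1
w4 = ~(1 /\ 1) = 0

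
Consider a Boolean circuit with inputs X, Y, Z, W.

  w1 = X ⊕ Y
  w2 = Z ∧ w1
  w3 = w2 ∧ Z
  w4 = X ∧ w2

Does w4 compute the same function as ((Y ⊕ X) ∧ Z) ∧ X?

Yes

w1 = X ⊕ Y
w2 = Z ∧ w1 = Z ∧ (X ⊕ Y)
w4 = X ∧ w2 = X ∧ (Z ∧ (X ⊕ Y))
At X=0, Y=0, Z=0, W=0: circuit gives 0, formula gives 0.
At X=1, Y=0, Z=1, W=0: circuit gives 1, formula gives 1.
Agrees on all 16 inputs.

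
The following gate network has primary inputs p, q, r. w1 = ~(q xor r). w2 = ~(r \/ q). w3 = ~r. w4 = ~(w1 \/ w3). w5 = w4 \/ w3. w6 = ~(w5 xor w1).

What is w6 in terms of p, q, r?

w1 = ~(q xor r)
w3 = ~r
w4 = ~(w1 \/ w3) = ~((~(q xor r)) \/ ~r)
w5 = w4 \/ w3 = (~((~(q xor r)) \/ ~r)) \/ ~r
w6 = ~(w5 xor w1) = ~(((~((~(q xor r)) \/ ~r)) \/ ~r) xor (~(q xor r)))

~(((~((~(q xor r)) \/ ~r)) \/ ~r) xor (~(q xor r)))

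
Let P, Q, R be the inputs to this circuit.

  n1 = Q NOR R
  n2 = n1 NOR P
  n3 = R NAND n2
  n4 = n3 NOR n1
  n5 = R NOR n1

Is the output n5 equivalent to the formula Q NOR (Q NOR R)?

n1 = Q NOR R
n5 = R NOR n1 = R NOR (Q NOR R)
At P=0, Q=0, R=1: circuit gives 0, formula gives 1.

No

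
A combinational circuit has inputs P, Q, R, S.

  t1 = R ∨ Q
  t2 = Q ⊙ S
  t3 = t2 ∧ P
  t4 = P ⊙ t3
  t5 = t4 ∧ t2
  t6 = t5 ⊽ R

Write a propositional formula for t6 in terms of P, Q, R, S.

((P ⊙ ((Q ⊙ S) ∧ P)) ∧ (Q ⊙ S)) ⊽ R

t2 = Q ⊙ S
t3 = t2 ∧ P = (Q ⊙ S) ∧ P
t4 = P ⊙ t3 = P ⊙ ((Q ⊙ S) ∧ P)
t5 = t4 ∧ t2 = (P ⊙ ((Q ⊙ S) ∧ P)) ∧ (Q ⊙ S)
t6 = t5 ⊽ R = ((P ⊙ ((Q ⊙ S) ∧ P)) ∧ (Q ⊙ S)) ⊽ R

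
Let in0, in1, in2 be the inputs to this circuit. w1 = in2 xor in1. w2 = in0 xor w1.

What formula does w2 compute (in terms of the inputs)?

in0 xor (in2 xor in1)

w1 = in2 xor in1
w2 = in0 xor w1 = in0 xor (in2 xor in1)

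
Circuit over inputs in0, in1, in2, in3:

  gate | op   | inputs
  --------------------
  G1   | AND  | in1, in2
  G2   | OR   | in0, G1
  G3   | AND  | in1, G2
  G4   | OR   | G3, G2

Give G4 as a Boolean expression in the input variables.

G1 = in1 AND in2
G2 = in0 OR G1 = in0 OR (in1 AND in2)
G3 = in1 AND G2 = in1 AND (in0 OR (in1 AND in2))
G4 = G3 OR G2 = (in1 AND (in0 OR (in1 AND in2))) OR (in0 OR (in1 AND in2))

(in1 AND (in0 OR (in1 AND in2))) OR (in0 OR (in1 AND in2))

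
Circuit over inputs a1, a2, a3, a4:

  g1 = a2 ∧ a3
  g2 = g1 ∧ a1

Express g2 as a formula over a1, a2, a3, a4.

g1 = a2 ∧ a3
g2 = g1 ∧ a1 = (a2 ∧ a3) ∧ a1

(a2 ∧ a3) ∧ a1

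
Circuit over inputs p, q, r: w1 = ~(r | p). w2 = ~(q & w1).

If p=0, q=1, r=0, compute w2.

w1 = ~(0 | 0) = 1
w2 = ~(1 & 1) = 0

0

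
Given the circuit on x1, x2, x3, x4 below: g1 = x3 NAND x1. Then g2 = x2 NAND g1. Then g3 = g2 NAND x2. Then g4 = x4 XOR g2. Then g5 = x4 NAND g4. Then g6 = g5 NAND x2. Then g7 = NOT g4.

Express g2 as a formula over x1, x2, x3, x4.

g1 = x3 NAND x1
g2 = x2 NAND g1 = x2 NAND (x3 NAND x1)

x2 NAND (x3 NAND x1)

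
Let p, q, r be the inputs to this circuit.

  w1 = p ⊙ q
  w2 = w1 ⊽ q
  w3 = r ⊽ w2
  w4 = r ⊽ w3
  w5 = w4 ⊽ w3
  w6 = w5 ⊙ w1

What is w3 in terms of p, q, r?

r ⊽ ((p ⊙ q) ⊽ q)

w1 = p ⊙ q
w2 = w1 ⊽ q = (p ⊙ q) ⊽ q
w3 = r ⊽ w2 = r ⊽ ((p ⊙ q) ⊽ q)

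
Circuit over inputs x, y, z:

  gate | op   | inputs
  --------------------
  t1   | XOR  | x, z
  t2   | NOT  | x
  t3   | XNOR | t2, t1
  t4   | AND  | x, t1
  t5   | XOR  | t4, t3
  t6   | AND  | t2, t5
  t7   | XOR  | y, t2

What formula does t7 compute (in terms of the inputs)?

y XOR NOT x

t2 = NOT x
t7 = y XOR t2 = y XOR NOT x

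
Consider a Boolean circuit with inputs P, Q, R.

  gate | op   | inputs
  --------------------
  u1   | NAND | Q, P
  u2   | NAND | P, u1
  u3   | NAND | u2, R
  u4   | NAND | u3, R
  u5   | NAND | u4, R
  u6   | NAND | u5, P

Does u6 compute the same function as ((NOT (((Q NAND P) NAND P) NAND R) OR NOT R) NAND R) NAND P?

u1 = Q NAND P
u2 = P NAND u1 = P NAND (Q NAND P)
u3 = u2 NAND R = (P NAND (Q NAND P)) NAND R
u4 = u3 NAND R = ((P NAND (Q NAND P)) NAND R) NAND R
u5 = u4 NAND R = (((P NAND (Q NAND P)) NAND R) NAND R) NAND R
u6 = u5 NAND P = ((((P NAND (Q NAND P)) NAND R) NAND R) NAND R) NAND P
At P=1, Q=0, R=0: circuit gives 0, formula gives 0.
At P=0, Q=0, R=0: circuit gives 1, formula gives 1.
Agrees on all 8 inputs.

Yes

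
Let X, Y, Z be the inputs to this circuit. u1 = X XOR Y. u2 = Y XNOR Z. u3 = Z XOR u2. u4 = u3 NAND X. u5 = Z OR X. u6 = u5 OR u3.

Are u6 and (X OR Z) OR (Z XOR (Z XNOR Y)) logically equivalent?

u2 = Y XNOR Z
u3 = Z XOR u2 = Z XOR (Y XNOR Z)
u5 = Z OR X
u6 = u5 OR u3 = (Z OR X) OR (Z XOR (Y XNOR Z))
At X=0, Y=1, Z=0: circuit gives 0, formula gives 0.
At X=0, Y=0, Z=0: circuit gives 1, formula gives 1.
Agrees on all 8 inputs.

Yes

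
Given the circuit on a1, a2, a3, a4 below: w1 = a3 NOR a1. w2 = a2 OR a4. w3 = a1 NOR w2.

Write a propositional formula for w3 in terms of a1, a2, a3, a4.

a1 NOR (a2 OR a4)

w2 = a2 OR a4
w3 = a1 NOR w2 = a1 NOR (a2 OR a4)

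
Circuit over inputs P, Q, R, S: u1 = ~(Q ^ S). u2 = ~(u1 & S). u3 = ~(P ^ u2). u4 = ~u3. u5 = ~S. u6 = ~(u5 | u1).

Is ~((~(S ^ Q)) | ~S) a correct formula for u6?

u1 = ~(Q ^ S)
u5 = ~S
u6 = ~(u5 | u1) = ~(~S | (~(Q ^ S)))
At P=0, Q=0, R=0, S=0: circuit gives 0, formula gives 0.
At P=0, Q=0, R=0, S=1: circuit gives 1, formula gives 1.
Agrees on all 16 inputs.

Yes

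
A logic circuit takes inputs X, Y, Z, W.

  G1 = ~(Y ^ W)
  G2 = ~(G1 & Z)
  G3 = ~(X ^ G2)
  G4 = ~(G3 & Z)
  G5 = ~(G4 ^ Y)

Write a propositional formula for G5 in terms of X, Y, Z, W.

G1 = ~(Y ^ W)
G2 = ~(G1 & Z) = ~((~(Y ^ W)) & Z)
G3 = ~(X ^ G2) = ~(X ^ (~((~(Y ^ W)) & Z)))
G4 = ~(G3 & Z) = ~((~(X ^ (~((~(Y ^ W)) & Z)))) & Z)
G5 = ~(G4 ^ Y) = ~((~((~(X ^ (~((~(Y ^ W)) & Z)))) & Z)) ^ Y)

~((~((~(X ^ (~((~(Y ^ W)) & Z)))) & Z)) ^ Y)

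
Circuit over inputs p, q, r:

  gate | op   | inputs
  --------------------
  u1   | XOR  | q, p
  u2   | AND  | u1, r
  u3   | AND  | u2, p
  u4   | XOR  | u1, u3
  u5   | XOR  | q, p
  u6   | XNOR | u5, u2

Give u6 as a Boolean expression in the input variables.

u1 = q XOR p
u2 = u1 AND r = (q XOR p) AND r
u5 = q XOR p
u6 = u5 XNOR u2 = (q XOR p) XNOR ((q XOR p) AND r)

(q XOR p) XNOR ((q XOR p) AND r)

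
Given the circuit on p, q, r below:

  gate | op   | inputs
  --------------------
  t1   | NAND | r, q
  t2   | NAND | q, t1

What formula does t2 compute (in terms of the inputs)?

t1 = r NAND q
t2 = q NAND t1 = q NAND (r NAND q)

q NAND (r NAND q)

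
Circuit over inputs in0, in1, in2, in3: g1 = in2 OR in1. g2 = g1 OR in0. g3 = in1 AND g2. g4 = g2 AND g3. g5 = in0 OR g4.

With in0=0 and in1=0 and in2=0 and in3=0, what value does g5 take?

g1 = 0 OR 0 = 0
g2 = 0 OR 0 = 0
g3 = 0 AND 0 = 0
g4 = 0 AND 0 = 0
g5 = 0 OR 0 = 0

0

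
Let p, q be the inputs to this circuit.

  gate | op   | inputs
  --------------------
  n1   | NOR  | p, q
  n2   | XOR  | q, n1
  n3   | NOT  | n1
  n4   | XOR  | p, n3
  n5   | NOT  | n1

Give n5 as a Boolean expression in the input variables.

NOT (p NOR q)

n1 = p NOR q
n5 = NOT n1 = NOT (p NOR q)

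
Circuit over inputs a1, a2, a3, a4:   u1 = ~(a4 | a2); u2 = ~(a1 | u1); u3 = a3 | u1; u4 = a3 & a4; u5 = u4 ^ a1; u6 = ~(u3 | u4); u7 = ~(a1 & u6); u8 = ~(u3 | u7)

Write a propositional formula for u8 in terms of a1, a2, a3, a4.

~((a3 | (~(a4 | a2))) | (~(a1 & (~((a3 | (~(a4 | a2))) | (a3 & a4))))))

u1 = ~(a4 | a2)
u3 = a3 | u1 = a3 | (~(a4 | a2))
u4 = a3 & a4
u6 = ~(u3 | u4) = ~((a3 | (~(a4 | a2))) | (a3 & a4))
u7 = ~(a1 & u6) = ~(a1 & (~((a3 | (~(a4 | a2))) | (a3 & a4))))
u8 = ~(u3 | u7) = ~((a3 | (~(a4 | a2))) | (~(a1 & (~((a3 | (~(a4 | a2))) | (a3 & a4))))))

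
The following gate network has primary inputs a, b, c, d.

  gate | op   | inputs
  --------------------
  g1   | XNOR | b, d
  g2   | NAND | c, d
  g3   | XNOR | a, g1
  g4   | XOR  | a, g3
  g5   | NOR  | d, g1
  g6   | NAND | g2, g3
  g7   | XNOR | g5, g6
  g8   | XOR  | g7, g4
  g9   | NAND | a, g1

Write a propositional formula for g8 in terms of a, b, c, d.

((d NOR (b XNOR d)) XNOR ((c NAND d) NAND (a XNOR (b XNOR d)))) XOR (a XOR (a XNOR (b XNOR d)))

g1 = b XNOR d
g2 = c NAND d
g3 = a XNOR g1 = a XNOR (b XNOR d)
g4 = a XOR g3 = a XOR (a XNOR (b XNOR d))
g5 = d NOR g1 = d NOR (b XNOR d)
g6 = g2 NAND g3 = (c NAND d) NAND (a XNOR (b XNOR d))
g7 = g5 XNOR g6 = (d NOR (b XNOR d)) XNOR ((c NAND d) NAND (a XNOR (b XNOR d)))
g8 = g7 XOR g4 = ((d NOR (b XNOR d)) XNOR ((c NAND d) NAND (a XNOR (b XNOR d)))) XOR (a XOR (a XNOR (b XNOR d)))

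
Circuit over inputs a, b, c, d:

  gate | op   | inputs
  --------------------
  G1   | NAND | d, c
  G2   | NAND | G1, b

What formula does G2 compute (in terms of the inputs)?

G1 = d NAND c
G2 = G1 NAND b = (d NAND c) NAND b

(d NAND c) NAND b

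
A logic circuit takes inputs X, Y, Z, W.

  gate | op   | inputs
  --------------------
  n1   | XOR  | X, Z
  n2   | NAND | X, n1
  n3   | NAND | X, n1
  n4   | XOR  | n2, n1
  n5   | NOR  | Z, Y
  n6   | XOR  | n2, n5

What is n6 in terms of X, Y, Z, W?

(X NAND (X XOR Z)) XOR (Z NOR Y)

n1 = X XOR Z
n2 = X NAND n1 = X NAND (X XOR Z)
n5 = Z NOR Y
n6 = n2 XOR n5 = (X NAND (X XOR Z)) XOR (Z NOR Y)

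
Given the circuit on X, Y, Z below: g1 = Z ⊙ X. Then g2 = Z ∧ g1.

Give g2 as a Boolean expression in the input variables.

Z ∧ (Z ⊙ X)

g1 = Z ⊙ X
g2 = Z ∧ g1 = Z ∧ (Z ⊙ X)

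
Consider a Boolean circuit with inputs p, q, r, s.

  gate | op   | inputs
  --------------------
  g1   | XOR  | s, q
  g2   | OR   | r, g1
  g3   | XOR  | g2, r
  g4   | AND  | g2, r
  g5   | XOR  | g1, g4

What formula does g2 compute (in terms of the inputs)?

g1 = s XOR q
g2 = r OR g1 = r OR (s XOR q)

r OR (s XOR q)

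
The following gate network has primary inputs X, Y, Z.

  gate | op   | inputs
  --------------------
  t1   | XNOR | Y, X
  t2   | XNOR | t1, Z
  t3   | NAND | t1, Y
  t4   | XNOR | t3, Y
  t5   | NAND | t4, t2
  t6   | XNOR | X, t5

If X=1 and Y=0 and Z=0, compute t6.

t1 = 0 XNOR 1 = 0
t2 = 0 XNOR 0 = 1
t3 = 0 NAND 0 = 1
t4 = 1 XNOR 0 = 0
t5 = 0 NAND 1 = 1
t6 = 1 XNOR 1 = 1

1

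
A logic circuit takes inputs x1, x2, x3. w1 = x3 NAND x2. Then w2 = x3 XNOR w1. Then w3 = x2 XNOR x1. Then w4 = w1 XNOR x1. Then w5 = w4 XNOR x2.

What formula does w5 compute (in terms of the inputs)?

w1 = x3 NAND x2
w4 = w1 XNOR x1 = (x3 NAND x2) XNOR x1
w5 = w4 XNOR x2 = ((x3 NAND x2) XNOR x1) XNOR x2

((x3 NAND x2) XNOR x1) XNOR x2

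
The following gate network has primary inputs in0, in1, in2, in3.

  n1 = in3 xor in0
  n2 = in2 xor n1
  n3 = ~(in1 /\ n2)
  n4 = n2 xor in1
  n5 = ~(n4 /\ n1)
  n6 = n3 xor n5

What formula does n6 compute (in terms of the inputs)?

(~(in1 /\ (in2 xor (in3 xor in0)))) xor (~(((in2 xor (in3 xor in0)) xor in1) /\ (in3 xor in0)))

n1 = in3 xor in0
n2 = in2 xor n1 = in2 xor (in3 xor in0)
n3 = ~(in1 /\ n2) = ~(in1 /\ (in2 xor (in3 xor in0)))
n4 = n2 xor in1 = (in2 xor (in3 xor in0)) xor in1
n5 = ~(n4 /\ n1) = ~(((in2 xor (in3 xor in0)) xor in1) /\ (in3 xor in0))
n6 = n3 xor n5 = (~(in1 /\ (in2 xor (in3 xor in0)))) xor (~(((in2 xor (in3 xor in0)) xor in1) /\ (in3 xor in0)))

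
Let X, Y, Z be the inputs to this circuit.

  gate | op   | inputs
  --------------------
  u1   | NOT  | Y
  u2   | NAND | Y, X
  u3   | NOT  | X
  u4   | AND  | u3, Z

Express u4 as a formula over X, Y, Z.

NOT X AND Z

u3 = NOT X
u4 = u3 AND Z = NOT X AND Z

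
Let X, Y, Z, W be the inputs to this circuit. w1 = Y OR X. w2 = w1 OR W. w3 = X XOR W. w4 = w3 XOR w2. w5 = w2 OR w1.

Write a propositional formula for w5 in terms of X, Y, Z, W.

w1 = Y OR X
w2 = w1 OR W = (Y OR X) OR W
w5 = w2 OR w1 = ((Y OR X) OR W) OR (Y OR X)

((Y OR X) OR W) OR (Y OR X)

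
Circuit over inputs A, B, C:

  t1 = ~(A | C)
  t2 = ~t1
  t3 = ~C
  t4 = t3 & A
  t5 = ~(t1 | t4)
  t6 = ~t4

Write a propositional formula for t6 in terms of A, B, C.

~(~C & A)

t3 = ~C
t4 = t3 & A = ~C & A
t6 = ~t4 = ~(~C & A)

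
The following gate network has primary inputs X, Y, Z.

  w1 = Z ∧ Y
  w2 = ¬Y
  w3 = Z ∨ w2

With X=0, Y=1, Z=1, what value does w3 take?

w2 = ¬1 = 0
w3 = 1 ∨ 0 = 1

1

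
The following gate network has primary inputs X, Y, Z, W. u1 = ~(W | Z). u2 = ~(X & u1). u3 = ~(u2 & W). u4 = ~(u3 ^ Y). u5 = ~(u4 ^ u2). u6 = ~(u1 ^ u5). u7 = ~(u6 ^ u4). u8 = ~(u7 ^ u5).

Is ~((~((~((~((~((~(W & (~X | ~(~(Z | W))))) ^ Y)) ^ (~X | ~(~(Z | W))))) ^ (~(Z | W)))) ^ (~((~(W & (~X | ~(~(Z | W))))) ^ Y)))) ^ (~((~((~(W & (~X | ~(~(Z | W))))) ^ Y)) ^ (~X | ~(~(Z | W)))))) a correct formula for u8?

Yes

u1 = ~(W | Z)
u2 = ~(X & u1) = ~(X & (~(W | Z)))
u3 = ~(u2 & W) = ~((~(X & (~(W | Z)))) & W)
u4 = ~(u3 ^ Y) = ~((~((~(X & (~(W | Z)))) & W)) ^ Y)
u5 = ~(u4 ^ u2) = ~((~((~((~(X & (~(W | Z)))) & W)) ^ Y)) ^ (~(X & (~(W | Z)))))
u6 = ~(u1 ^ u5) = ~((~(W | Z)) ^ (~((~((~((~(X & (~(W | Z)))) & W)) ^ Y)) ^ (~(X & (~(W | Z)))))))
u7 = ~(u6 ^ u4) = ~((~((~(W | Z)) ^ (~((~((~((~(X & (~(W | Z)))) & W)) ^ Y)) ^ (~(X & (~(W | Z)))))))) ^ (~((~((~(X & (~(W | Z)))) & W)) ^ Y)))
u8 = ~(u7 ^ u5) = ~((~((~((~(W | Z)) ^ (~((~((~((~(X & (~(W | Z)))) & W)) ^ Y)) ^ (~(X & (~(W | Z)))))))) ^ (~((~((~(X & (~(W | Z)))) & W)) ^ Y)))) ^ (~((~((~((~(X & (~(W | Z)))) & W)) ^ Y)) ^ (~(X & (~(W | Z)))))))
At X=0, Y=0, Z=0, W=0: circuit gives 0, formula gives 0.
At X=0, Y=0, Z=1, W=0: circuit gives 1, formula gives 1.
Agrees on all 16 inputs.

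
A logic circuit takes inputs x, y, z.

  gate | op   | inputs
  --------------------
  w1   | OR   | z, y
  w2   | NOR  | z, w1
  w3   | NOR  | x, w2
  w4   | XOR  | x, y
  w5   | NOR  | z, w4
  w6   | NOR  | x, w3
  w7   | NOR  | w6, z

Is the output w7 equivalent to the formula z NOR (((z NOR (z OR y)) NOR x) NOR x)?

Yes

w1 = z OR y
w2 = z NOR w1 = z NOR (z OR y)
w3 = x NOR w2 = x NOR (z NOR (z OR y))
w6 = x NOR w3 = x NOR (x NOR (z NOR (z OR y)))
w7 = w6 NOR z = (x NOR (x NOR (z NOR (z OR y)))) NOR z
At x=0, y=0, z=0: circuit gives 0, formula gives 0.
At x=0, y=1, z=0: circuit gives 1, formula gives 1.
Agrees on all 8 inputs.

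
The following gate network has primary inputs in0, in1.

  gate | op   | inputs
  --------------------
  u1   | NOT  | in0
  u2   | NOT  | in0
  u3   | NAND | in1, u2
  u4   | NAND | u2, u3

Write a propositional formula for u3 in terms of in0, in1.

u2 = NOT in0
u3 = in1 NAND u2 = in1 NAND NOT in0

in1 NAND NOT in0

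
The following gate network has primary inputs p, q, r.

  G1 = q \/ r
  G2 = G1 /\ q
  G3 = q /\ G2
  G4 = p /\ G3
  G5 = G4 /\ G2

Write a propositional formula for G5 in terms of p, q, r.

G1 = q \/ r
G2 = G1 /\ q = (q \/ r) /\ q
G3 = q /\ G2 = q /\ ((q \/ r) /\ q)
G4 = p /\ G3 = p /\ (q /\ ((q \/ r) /\ q))
G5 = G4 /\ G2 = (p /\ (q /\ ((q \/ r) /\ q))) /\ ((q \/ r) /\ q)

(p /\ (q /\ ((q \/ r) /\ q))) /\ ((q \/ r) /\ q)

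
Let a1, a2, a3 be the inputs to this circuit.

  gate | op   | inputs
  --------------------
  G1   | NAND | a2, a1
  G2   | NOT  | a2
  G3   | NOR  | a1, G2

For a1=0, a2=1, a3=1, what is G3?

G2 = NOT 1 = 0
G3 = 0 NOR 0 = 1

1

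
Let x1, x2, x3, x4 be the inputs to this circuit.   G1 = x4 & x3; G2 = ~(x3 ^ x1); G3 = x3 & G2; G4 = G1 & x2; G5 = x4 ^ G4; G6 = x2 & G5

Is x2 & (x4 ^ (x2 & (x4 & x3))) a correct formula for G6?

G1 = x4 & x3
G4 = G1 & x2 = (x4 & x3) & x2
G5 = x4 ^ G4 = x4 ^ ((x4 & x3) & x2)
G6 = x2 & G5 = x2 & (x4 ^ ((x4 & x3) & x2))
At x1=0, x2=0, x3=0, x4=0: circuit gives 0, formula gives 0.
At x1=0, x2=1, x3=0, x4=1: circuit gives 1, formula gives 1.
Agrees on all 16 inputs.

Yes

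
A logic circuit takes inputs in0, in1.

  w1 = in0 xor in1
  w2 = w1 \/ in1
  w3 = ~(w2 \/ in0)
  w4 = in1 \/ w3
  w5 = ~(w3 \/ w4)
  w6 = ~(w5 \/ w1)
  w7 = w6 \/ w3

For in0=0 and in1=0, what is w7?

w1 = 0 xor 0 = 0
w2 = 0 \/ 0 = 0
w3 = ~(0 \/ 0) = 1
w4 = 0 \/ 1 = 1
w5 = ~(1 \/ 1) = 0
w6 = ~(0 \/ 0) = 1
w7 = 1 \/ 1 = 1

1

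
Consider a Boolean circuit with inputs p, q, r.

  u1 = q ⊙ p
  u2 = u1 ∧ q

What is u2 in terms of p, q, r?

u1 = q ⊙ p
u2 = u1 ∧ q = (q ⊙ p) ∧ q

(q ⊙ p) ∧ q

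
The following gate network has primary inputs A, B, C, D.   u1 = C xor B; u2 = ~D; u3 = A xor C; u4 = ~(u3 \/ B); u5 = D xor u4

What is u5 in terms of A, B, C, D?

D xor (~((A xor C) \/ B))

u3 = A xor C
u4 = ~(u3 \/ B) = ~((A xor C) \/ B)
u5 = D xor u4 = D xor (~((A xor C) \/ B))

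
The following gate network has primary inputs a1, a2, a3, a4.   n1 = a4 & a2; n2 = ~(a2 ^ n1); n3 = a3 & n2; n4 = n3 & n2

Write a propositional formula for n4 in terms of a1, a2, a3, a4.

n1 = a4 & a2
n2 = ~(a2 ^ n1) = ~(a2 ^ (a4 & a2))
n3 = a3 & n2 = a3 & (~(a2 ^ (a4 & a2)))
n4 = n3 & n2 = (a3 & (~(a2 ^ (a4 & a2)))) & (~(a2 ^ (a4 & a2)))

(a3 & (~(a2 ^ (a4 & a2)))) & (~(a2 ^ (a4 & a2)))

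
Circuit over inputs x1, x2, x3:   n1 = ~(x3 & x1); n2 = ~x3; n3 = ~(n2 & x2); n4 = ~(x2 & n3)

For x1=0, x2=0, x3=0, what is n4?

n2 = ~0 = 1
n3 = ~(1 & 0) = 1
n4 = ~(0 & 1) = 1

1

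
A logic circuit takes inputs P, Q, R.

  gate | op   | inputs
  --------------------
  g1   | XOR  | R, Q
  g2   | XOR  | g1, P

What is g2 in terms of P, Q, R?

(R XOR Q) XOR P

g1 = R XOR Q
g2 = g1 XOR P = (R XOR Q) XOR P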